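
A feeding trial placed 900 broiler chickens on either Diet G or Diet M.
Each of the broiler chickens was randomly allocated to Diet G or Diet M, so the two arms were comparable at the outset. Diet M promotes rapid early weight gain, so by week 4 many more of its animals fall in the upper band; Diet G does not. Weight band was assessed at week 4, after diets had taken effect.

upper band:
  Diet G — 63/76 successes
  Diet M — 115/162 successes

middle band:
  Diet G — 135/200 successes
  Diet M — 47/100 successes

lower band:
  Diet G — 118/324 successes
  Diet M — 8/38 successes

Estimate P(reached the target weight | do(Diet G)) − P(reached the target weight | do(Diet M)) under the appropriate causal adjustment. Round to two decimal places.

-0.04

Week-4 weight band is downstream of the diet. One should not condition on a consequence of treatment, so the overall rates are the right comparison.
The causal difference is the pooled difference: 0.527 − 0.567 = -0.040.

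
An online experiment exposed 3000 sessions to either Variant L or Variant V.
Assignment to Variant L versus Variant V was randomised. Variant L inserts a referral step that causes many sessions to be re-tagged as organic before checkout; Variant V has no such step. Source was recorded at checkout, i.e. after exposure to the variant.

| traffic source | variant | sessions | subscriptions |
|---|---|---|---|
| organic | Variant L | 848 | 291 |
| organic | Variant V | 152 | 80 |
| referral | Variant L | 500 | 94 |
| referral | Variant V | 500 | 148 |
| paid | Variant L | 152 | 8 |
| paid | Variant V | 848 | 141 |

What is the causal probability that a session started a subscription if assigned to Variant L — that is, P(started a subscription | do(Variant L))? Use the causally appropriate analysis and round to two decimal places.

Variant V is higher inside every traffic source stratum but Variant L is higher in aggregate. Whether to stratify depends on how traffic source relates to the variant.
Traffic source here is a post-treatment variable shaped by the variant; conditioning on it would introduce bias rather than remove it. The overall comparison is the causal one.
So P(outcome | do(Variant L)) is just the pooled rate for Variant L: 393/1500 = 0.262.

0.26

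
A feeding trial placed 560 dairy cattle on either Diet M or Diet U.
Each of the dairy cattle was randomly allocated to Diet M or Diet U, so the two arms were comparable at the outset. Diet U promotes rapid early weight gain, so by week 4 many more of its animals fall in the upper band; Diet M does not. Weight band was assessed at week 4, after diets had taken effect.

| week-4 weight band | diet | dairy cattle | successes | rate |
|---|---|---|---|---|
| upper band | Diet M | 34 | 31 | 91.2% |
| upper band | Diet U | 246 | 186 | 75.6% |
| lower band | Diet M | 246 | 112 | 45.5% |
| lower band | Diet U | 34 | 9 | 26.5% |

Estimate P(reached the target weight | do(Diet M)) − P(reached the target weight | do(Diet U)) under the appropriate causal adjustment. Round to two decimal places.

-0.19

The stratified and pooled comparisons disagree (Diet M wins within each week-4 weight band; Diet U wins overall), so the answer turns on the causal role of week-4 weight band.
Week-4 weight band is recorded after the diet and is itself shifted by it — it sits on the causal path from diet to outcome. Conditioning on a mediator would strip out part of the effect we want; the pooled comparison gives the total causal effect.
The causal difference is the pooled difference: 0.511 − 0.696 = -0.186.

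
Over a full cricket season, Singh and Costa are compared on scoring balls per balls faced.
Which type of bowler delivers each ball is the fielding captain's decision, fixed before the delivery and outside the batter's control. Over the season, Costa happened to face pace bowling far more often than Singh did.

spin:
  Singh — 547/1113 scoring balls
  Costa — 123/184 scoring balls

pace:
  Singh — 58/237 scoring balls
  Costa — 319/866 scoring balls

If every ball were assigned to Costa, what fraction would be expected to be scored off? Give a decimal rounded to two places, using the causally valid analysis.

0.53

Costa is higher inside every bowling type stratum but Singh is higher in aggregate. Whether to stratify depends on how bowling type relates to the player.
Bowling type differs across players for reasons unrelated to any effect of the player itself, and it separately predicts the outcome — a classic confounder. We must compare within bowling type levels.
Standardising Costa to the population bowling type mix: 0.540·123/184 + 0.460·319/866 = 0.531.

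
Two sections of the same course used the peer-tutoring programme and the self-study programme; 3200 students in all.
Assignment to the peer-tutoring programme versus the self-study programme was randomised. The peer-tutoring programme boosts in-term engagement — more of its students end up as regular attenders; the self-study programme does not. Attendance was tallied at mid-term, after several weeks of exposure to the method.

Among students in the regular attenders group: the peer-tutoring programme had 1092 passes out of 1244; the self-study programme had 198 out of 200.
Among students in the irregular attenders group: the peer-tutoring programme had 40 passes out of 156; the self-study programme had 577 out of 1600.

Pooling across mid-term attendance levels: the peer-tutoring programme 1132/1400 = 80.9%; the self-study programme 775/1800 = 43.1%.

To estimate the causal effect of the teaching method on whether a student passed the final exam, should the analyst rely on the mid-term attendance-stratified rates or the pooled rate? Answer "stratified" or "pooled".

The stratified and pooled comparisons disagree (the self-study programme wins within each mid-term attendance; the peer-tutoring programme wins overall), so the answer turns on the causal role of mid-term attendance.
Stratifying would compare teaching methods among students the teaching methods themselves sorted into mid-term attendance groups — a form of selection on an intermediate. The unconditioned pooled rates give the total causal effect.
Pooled: the peer-tutoring programme 80.9% vs the self-study programme 43.1%; the peer-tutoring programme is higher overall.

pooled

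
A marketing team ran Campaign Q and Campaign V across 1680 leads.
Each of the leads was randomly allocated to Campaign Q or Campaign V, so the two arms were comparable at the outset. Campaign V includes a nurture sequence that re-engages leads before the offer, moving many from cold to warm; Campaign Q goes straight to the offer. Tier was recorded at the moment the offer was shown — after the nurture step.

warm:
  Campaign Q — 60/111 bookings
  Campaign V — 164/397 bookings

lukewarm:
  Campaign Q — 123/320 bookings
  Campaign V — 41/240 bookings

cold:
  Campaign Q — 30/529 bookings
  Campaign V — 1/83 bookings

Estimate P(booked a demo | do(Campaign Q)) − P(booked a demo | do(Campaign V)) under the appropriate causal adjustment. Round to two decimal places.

-0.06

Campaign Q is higher inside every engagement tier stratum but Campaign V is higher in aggregate. Whether to stratify depends on how engagement tier relates to the campaign.
Stratifying would compare campaigns among leads the campaigns themselves sorted into engagement tier groups — a form of selection on an intermediate. The unconditioned pooled rates give the total causal effect.
The causal difference is the pooled difference: 0.222 − 0.286 = -0.064.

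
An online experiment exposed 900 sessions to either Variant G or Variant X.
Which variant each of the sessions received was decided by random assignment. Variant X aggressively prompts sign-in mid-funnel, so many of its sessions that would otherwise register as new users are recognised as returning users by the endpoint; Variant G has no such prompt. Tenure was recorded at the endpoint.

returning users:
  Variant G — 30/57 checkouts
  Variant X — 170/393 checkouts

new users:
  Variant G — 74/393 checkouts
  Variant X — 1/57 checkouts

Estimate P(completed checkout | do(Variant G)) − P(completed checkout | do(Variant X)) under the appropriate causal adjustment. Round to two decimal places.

User tenure is recorded after the variant and is itself shifted by it — it sits on the causal path from variant to outcome. Conditioning on a mediator would strip out part of the effect we want; the pooled comparison gives the total causal effect.
The causal difference is the pooled difference: 0.231 − 0.380 = -0.149.

-0.15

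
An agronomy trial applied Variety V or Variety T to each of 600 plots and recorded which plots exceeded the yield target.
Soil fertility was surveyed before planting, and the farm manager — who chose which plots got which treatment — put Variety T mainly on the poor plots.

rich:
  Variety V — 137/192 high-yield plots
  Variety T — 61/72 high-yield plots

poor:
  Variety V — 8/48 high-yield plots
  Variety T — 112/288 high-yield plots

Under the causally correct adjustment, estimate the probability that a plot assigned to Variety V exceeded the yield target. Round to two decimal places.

0.41

The soil fertility-specific comparison favours Variety T throughout, but the pooled figures favour Variety V. The question is whether to condition on soil fertility.
Soil fertility satisfies the back-door criterion: it is not a descendant of the variety, and it blocks the spurious path from variety to outcome. Adjusting for it (i.e., using the within-soil fertility rates) gives the causal effect.
Standardising Variety V to the population soil fertility mix: 0.440·137/192 + 0.560·8/48 = 0.407.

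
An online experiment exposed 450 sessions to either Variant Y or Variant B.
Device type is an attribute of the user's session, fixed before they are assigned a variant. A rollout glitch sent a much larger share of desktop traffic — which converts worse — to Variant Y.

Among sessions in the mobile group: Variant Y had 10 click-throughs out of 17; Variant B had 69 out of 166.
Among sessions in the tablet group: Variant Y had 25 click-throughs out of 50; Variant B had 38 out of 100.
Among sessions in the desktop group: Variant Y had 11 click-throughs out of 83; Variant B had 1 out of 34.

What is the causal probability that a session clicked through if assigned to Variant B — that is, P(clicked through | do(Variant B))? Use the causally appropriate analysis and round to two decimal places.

Device type is set before the variant has any effect — it is not caused by the variant — and it independently drives the outcome. That makes it a confounder, so the causal comparison is within device type levels.
Standardising Variant B to the population device type mix: 0.407·69/166 + 0.333·38/100 + 0.260·1/34 = 0.303.

0.30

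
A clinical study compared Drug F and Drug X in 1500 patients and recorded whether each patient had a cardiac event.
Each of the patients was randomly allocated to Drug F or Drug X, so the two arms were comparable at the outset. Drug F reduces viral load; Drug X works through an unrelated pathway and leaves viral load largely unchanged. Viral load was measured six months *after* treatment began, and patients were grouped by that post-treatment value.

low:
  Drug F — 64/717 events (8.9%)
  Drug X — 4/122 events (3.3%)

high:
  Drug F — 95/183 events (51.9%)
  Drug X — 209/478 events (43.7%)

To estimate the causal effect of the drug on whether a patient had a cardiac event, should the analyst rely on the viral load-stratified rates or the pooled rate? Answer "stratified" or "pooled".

pooled

Viral load is downstream of the drug. One should not condition on a consequence of treatment, so the overall rates are the right comparison.
Pooled: Drug F 17.7% vs Drug X 35.5%; Drug F is lower overall.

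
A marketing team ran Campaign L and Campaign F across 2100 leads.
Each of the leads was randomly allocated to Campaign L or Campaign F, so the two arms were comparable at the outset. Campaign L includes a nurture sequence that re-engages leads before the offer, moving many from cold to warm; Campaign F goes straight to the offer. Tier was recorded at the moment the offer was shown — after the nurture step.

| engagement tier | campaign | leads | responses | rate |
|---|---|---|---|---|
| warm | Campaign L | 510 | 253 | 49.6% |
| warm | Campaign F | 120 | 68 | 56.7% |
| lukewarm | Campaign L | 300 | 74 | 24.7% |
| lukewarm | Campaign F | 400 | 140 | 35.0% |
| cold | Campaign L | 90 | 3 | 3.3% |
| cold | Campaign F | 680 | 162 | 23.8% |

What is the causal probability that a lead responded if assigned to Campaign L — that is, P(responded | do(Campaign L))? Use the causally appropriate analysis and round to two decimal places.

0.37

Within every engagement tier level Campaign F has the higher rate, yet pooled Campaign L does — Simpson's reversal.
Engagement tier is downstream of the campaign. One should not condition on a consequence of treatment, so the overall rates are the right comparison.
So P(outcome | do(Campaign L)) is just the pooled rate for Campaign L: 330/900 = 0.367.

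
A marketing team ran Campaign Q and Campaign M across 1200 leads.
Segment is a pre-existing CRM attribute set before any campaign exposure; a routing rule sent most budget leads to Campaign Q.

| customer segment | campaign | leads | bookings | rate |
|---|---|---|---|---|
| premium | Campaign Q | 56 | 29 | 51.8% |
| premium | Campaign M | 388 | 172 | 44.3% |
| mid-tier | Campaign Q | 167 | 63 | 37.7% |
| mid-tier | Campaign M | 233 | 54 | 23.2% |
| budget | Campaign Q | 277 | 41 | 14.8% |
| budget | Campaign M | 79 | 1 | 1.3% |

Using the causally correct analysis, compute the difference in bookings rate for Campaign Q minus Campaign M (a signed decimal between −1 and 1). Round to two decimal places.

Campaign Q is higher inside every customer segment stratum but Campaign M is higher in aggregate. Whether to stratify depends on how customer segment relates to the campaign.
Since customer segment is a pre-existing factor (not a product of the campaign) and it affects the outcome on its own, it is a confounder. The stratified rates, not the pooled rate, identify the causal effect.
Adjusting over the population distribution of customer segment: 0.370·(0.518−0.443) + 0.333·(0.377−0.232) + 0.297·(0.148−0.013) = +0.116.

+0.12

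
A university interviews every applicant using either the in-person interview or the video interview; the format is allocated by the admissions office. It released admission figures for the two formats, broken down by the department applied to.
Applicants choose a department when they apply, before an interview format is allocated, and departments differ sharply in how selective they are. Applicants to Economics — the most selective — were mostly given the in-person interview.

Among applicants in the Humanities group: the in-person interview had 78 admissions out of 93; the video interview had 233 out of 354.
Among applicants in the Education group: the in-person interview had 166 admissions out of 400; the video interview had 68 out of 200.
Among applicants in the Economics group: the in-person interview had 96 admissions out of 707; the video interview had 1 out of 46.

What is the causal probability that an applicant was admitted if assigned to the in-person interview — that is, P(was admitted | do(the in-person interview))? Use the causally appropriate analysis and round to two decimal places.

0.40

Since department is a pre-existing factor (not a product of the interview format) and it affects the outcome on its own, it is a confounder. The stratified rates, not the pooled rate, identify the causal effect.
Standardising the in-person interview to the population department mix: 0.248·78/93 + 0.333·166/400 + 0.418·96/707 = 0.403.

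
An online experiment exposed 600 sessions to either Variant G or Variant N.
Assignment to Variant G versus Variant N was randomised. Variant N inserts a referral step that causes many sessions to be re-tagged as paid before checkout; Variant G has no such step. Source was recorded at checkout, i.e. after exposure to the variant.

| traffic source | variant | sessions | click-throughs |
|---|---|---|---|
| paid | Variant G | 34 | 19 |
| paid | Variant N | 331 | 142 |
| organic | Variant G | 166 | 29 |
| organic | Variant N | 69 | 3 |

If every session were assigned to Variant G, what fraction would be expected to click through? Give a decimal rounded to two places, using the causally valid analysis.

The stratified and pooled comparisons disagree (Variant G wins within each traffic source; Variant N wins overall), so the answer turns on the causal role of traffic source.
Traffic source is downstream of the variant. One should not condition on a consequence of treatment, so the overall rates are the right comparison.
So P(outcome | do(Variant G)) is just the pooled rate for Variant G: 48/200 = 0.240.

0.24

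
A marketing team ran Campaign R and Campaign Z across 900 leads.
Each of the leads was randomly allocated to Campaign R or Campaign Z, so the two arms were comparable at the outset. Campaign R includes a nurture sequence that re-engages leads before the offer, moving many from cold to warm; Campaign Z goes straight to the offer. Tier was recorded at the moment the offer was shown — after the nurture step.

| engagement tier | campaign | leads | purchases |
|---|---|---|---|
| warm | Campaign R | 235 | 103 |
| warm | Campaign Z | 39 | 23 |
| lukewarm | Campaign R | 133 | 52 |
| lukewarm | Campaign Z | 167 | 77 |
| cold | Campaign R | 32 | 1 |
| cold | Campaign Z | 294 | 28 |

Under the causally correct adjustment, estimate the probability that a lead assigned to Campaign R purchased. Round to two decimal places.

0.39

Within every engagement tier level Campaign Z has the higher rate, yet pooled Campaign R does — Simpson's reversal.
The distribution of engagement tier is itself part of what the campaign does — it is an intermediate outcome. Holding it fixed would remove that part of the effect; the total effect is the pooled difference.
So P(outcome | do(Campaign R)) is just the pooled rate for Campaign R: 156/400 = 0.390.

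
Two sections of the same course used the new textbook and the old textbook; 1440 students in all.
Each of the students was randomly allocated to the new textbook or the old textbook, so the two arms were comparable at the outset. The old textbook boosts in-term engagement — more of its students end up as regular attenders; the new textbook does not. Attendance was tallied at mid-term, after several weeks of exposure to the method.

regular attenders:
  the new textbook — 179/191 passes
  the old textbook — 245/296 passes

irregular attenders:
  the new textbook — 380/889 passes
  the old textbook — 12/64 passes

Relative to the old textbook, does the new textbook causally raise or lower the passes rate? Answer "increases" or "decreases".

The stratified and pooled comparisons disagree (the new textbook wins within each mid-term attendance; the old textbook wins overall), so the answer turns on the causal role of mid-term attendance.
The distribution of mid-term attendance is itself part of what the teaching method does — it is an intermediate outcome. Holding it fixed would remove that part of the effect; the total effect is the pooled difference.
Pooled: the new textbook 51.8% vs the old textbook 71.4%; the old textbook is higher overall.

decreases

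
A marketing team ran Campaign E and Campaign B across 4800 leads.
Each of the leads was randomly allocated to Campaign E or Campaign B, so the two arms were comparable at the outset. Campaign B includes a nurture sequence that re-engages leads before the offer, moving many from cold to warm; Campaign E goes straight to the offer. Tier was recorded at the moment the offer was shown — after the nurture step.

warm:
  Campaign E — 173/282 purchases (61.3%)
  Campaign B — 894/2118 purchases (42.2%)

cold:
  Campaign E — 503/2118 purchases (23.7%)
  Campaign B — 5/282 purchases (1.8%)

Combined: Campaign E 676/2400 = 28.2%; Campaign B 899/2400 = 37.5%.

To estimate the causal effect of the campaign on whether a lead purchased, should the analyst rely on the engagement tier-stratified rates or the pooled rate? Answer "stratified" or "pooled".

pooled

The engagement tier-specific comparison favours Campaign E throughout, but the pooled figures favour Campaign B. The question is whether to condition on engagement tier.
Engagement tier is downstream of the campaign. One should not condition on a consequence of treatment, so the overall rates are the right comparison.
Pooled: Campaign E 28.2% vs Campaign B 37.5%; Campaign B is higher overall.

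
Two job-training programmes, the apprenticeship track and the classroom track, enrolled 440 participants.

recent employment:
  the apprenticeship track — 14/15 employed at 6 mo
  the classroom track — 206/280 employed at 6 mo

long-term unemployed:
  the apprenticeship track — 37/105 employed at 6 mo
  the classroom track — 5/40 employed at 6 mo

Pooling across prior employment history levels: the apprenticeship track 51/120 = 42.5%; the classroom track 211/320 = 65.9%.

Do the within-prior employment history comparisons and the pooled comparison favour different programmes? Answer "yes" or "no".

Within each prior employment history level (recent employment 93.3% vs 73.6%; long-term unemployed 35.2% vs 12.5%), the apprenticeship track has the higher rate every time. Pooled: 42.5% vs 65.9% — the classroom track has the higher rate overall. The two comparisons disagree.

yes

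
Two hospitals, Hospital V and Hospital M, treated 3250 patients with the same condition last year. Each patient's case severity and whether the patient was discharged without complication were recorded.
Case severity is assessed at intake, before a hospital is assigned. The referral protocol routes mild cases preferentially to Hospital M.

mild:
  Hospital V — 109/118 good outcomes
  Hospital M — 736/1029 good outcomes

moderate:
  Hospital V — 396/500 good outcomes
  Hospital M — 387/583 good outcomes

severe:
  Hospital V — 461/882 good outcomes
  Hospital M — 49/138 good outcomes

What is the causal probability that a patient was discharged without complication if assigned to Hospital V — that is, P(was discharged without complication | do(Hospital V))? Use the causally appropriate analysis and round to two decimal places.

0.75

Within every case severity level Hospital V has the higher rate, yet pooled Hospital M does — Simpson's reversal.
Nothing the hospital does changes case severity; the imbalance is an allocation artefact. With case severity also predicting the outcome, the pooled figure is confounded, and the within-stratum comparison is the causal one.
Standardising Hospital V to the population case severity mix: 0.353·109/118 + 0.333·396/500 + 0.314·461/882 = 0.754.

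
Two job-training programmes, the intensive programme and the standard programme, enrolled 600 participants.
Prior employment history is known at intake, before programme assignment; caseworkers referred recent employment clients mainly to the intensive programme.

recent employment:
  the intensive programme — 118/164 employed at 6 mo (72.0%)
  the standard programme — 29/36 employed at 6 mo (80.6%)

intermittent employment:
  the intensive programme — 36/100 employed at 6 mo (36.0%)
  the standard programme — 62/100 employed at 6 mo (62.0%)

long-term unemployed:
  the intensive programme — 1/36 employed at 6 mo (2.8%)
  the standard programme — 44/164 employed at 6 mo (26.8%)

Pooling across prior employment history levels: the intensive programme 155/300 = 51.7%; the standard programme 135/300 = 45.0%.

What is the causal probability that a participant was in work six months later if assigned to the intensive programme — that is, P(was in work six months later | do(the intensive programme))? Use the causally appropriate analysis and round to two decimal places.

Nothing the programme does changes prior employment history; the imbalance is an allocation artefact. With prior employment history also predicting the outcome, the pooled figure is confounded, and the within-stratum comparison is the causal one.
Standardising the intensive programme to the population prior employment history mix: 0.333·118/164 + 0.333·36/100 + 0.333·1/36 = 0.369.

0.37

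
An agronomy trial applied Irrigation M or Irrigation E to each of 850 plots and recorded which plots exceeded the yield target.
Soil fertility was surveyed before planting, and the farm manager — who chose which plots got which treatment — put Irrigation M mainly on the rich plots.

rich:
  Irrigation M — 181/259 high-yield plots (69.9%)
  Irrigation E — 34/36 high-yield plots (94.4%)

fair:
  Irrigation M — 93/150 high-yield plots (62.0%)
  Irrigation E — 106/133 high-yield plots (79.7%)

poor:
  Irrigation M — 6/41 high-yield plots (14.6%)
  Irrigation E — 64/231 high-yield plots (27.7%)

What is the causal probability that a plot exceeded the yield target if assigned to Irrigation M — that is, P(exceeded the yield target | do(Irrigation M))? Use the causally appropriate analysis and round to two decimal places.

0.50

The soil fertility-specific comparison favours Irrigation E throughout, but the pooled figures favour Irrigation M. The question is whether to condition on soil fertility.
Soil fertility differs across irrigations for reasons unrelated to any effect of the irrigation itself, and it separately predicts the outcome — a classic confounder. We must compare within soil fertility levels.
Standardising Irrigation M to the population soil fertility mix: 0.347·181/259 + 0.333·93/150 + 0.320·6/41 = 0.496.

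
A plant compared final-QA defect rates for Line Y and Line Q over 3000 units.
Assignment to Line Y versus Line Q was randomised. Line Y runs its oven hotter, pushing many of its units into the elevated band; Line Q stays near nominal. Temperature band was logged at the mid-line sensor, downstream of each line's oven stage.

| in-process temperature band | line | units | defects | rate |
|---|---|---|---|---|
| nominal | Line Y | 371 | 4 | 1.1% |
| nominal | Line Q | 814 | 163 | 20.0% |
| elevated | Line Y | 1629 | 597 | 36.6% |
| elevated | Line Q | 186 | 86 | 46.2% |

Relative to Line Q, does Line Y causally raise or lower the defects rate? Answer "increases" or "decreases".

Line Y is lower inside every in-process temperature band stratum but Line Q is lower in aggregate. Whether to stratify depends on how in-process temperature band relates to the line.
In-process temperature band is recorded after the line and is itself shifted by it — it sits on the causal path from line to outcome. Conditioning on a mediator would strip out part of the effect we want; the pooled comparison gives the total causal effect.
Pooled: Line Y 30.0% vs Line Q 24.9%; Line Q is lower overall.

increases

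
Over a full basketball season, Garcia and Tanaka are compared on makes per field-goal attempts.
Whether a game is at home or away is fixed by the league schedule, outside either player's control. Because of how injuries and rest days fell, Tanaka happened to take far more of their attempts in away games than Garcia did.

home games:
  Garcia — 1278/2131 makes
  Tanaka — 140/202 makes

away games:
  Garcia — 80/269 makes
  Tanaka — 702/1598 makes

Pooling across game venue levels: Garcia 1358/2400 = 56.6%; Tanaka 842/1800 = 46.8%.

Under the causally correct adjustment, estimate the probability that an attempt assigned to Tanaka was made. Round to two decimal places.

0.58

Within every game venue level Tanaka has the higher rate, yet pooled Garcia does — Simpson's reversal.
The imbalance in game venue arose from how field-goal attempts were allocated, not from anything the player did; and game venue independently affects the outcome. The pooled gap is confounded — condition on game venue.
Standardising Tanaka to the population game venue mix: 0.555·140/202 + 0.445·702/1598 = 0.580.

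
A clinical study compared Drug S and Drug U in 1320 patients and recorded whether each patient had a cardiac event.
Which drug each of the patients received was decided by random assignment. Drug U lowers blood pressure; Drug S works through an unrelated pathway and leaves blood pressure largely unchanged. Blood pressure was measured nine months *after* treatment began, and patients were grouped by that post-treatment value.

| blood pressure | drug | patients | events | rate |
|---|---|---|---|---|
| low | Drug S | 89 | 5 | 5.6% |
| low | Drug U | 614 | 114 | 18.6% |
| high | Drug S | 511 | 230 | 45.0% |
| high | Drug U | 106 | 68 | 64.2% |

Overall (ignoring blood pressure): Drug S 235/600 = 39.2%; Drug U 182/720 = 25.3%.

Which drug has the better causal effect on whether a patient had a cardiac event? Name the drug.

The blood pressure-specific comparison favours Drug S throughout, but the pooled figures favour Drug U. The question is whether to condition on blood pressure.
Blood pressure is recorded after the drug and is itself shifted by it — it sits on the causal path from drug to outcome. Conditioning on a mediator would strip out part of the effect we want; the pooled comparison gives the total causal effect.
Pooled: Drug S 39.2% vs Drug U 25.3%; Drug U is lower overall.

Drug U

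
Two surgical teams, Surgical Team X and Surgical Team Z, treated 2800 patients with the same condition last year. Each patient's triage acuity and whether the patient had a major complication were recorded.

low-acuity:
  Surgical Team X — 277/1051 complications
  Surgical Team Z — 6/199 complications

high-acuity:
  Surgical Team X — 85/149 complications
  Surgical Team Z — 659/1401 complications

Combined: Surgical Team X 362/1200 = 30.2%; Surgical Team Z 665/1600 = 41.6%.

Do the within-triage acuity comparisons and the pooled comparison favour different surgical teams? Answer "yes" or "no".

Within each triage acuity level (low-acuity 26.4% vs 3.0%; high-acuity 57.0% vs 47.0%), Surgical Team Z has the lower rate every time. Pooled: 30.2% vs 41.6% — Surgical Team X has the lower rate overall. The two comparisons disagree.

yes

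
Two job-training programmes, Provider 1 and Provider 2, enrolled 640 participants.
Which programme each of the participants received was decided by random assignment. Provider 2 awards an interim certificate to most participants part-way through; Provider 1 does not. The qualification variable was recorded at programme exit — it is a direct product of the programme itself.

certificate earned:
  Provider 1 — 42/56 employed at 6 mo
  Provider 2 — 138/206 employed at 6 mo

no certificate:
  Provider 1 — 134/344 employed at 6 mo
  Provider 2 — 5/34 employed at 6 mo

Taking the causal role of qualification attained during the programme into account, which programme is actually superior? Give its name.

Provider 2

Qualification attained during the programme is recorded after the programme and is itself shifted by it — it sits on the causal path from programme to outcome. Conditioning on a mediator would strip out part of the effect we want; the pooled comparison gives the total causal effect.
Pooled: Provider 1 44.0% vs Provider 2 59.6%; Provider 2 is higher overall.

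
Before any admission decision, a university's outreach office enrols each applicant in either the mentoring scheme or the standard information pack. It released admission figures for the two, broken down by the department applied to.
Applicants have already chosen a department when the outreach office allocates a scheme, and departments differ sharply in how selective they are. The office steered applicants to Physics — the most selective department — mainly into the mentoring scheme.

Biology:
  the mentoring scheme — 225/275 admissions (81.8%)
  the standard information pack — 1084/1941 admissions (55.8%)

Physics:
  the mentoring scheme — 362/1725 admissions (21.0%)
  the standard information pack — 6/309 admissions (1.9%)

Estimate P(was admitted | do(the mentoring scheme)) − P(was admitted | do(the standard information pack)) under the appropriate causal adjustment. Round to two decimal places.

The imbalance in department arose from how applicants were allocated, not from anything the outreach scheme did; and department independently affects the outcome. The pooled gap is confounded — condition on department.
Adjusting over the population distribution of department: 0.521·(0.818−0.558) + 0.479·(0.210−0.019) = +0.227.

+0.23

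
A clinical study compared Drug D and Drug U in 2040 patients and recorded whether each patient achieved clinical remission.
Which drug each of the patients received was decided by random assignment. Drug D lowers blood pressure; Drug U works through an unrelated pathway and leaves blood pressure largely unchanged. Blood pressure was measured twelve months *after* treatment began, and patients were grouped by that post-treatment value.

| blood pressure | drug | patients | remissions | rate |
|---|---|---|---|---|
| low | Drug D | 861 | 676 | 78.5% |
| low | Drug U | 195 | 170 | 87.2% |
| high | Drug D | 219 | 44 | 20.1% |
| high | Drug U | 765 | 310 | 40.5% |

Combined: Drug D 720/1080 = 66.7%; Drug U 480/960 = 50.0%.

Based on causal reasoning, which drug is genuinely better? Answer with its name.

Drug D

Within every blood pressure level Drug U has the higher rate, yet pooled Drug D does — Simpson's reversal.
Blood pressure is recorded after the drug and is itself shifted by it — it sits on the causal path from drug to outcome. Conditioning on a mediator would strip out part of the effect we want; the pooled comparison gives the total causal effect.
Pooled: Drug D 66.7% vs Drug U 50.0%; Drug D is higher overall.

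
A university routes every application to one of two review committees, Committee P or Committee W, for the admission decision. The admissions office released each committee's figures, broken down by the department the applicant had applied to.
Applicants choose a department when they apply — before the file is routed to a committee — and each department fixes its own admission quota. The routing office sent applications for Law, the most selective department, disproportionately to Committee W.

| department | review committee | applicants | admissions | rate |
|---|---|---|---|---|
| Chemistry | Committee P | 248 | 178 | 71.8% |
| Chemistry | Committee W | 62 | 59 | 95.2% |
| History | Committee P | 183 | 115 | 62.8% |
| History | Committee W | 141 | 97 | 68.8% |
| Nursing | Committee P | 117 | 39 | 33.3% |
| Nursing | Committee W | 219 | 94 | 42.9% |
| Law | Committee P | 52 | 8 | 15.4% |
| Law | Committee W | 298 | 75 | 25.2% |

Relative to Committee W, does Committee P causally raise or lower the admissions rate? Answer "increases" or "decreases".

decreases

Here department is a common cause — it drives both which review committee a case falls under and the outcome. The crude comparison mixes populations; the stratum-specific rates are the causally relevant ones.
Within each level — Chemistry: 71.8% vs 95.2%; History: 62.8% vs 68.8%; Nursing: 33.3% vs 42.9%; Law: 15.4% vs 25.2% — Committee W is higher every time.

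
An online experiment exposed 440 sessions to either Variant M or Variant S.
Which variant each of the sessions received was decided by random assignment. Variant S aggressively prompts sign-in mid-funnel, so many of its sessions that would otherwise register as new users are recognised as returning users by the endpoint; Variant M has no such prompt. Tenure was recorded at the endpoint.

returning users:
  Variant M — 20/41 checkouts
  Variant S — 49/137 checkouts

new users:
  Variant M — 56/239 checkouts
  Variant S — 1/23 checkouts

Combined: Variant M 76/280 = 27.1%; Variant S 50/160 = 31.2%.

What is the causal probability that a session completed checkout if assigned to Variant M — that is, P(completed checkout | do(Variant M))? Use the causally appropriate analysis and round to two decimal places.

Variant M is higher inside every user tenure stratum but Variant S is higher in aggregate. Whether to stratify depends on how user tenure relates to the variant.
The distribution of user tenure is itself part of what the variant does — it is an intermediate outcome. Holding it fixed would remove that part of the effect; the total effect is the pooled difference.
So P(outcome | do(Variant M)) is just the pooled rate for Variant M: 76/280 = 0.271.

0.27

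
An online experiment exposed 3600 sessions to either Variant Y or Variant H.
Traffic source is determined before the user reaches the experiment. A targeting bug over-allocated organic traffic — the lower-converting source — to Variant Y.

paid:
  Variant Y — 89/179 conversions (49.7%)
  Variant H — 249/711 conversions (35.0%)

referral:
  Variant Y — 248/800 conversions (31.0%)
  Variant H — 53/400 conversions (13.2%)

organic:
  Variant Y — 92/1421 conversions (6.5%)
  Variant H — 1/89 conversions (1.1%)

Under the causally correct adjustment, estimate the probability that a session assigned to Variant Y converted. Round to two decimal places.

Variant Y is higher inside every traffic source stratum but Variant H is higher in aggregate. Whether to stratify depends on how traffic source relates to the variant.
Nothing the variant does changes traffic source; the imbalance is an allocation artefact. With traffic source also predicting the outcome, the pooled figure is confounded, and the within-stratum comparison is the causal one.
Standardising Variant Y to the population traffic source mix: 0.247·89/179 + 0.333·248/800 + 0.419·92/1421 = 0.253.

0.25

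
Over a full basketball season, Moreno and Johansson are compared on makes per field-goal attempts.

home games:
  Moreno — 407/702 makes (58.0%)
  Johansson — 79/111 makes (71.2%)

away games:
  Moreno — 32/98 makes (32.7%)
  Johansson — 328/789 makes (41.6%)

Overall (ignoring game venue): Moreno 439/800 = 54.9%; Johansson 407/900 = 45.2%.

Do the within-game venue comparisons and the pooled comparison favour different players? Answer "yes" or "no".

yes

Within each game venue level (home games 58.0% vs 71.2%; away games 32.7% vs 41.6%), Johansson has the higher rate every time. Pooled: 54.9% vs 45.2% — Moreno has the higher rate overall. The two comparisons disagree.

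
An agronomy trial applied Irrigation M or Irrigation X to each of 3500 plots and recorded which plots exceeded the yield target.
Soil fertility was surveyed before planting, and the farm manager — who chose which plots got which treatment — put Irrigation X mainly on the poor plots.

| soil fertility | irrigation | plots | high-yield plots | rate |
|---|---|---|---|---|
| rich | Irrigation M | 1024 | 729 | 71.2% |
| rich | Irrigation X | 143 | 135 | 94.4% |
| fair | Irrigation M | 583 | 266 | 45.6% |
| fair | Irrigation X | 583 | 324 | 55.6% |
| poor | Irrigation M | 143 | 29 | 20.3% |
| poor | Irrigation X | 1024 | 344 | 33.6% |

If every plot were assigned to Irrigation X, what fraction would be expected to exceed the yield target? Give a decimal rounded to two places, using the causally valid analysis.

0.61

The imbalance in soil fertility arose from how plots were allocated, not from anything the irrigation did; and soil fertility independently affects the outcome. The pooled gap is confounded — condition on soil fertility.
Standardising Irrigation X to the population soil fertility mix: 0.333·135/143 + 0.333·324/583 + 0.333·344/1024 = 0.612.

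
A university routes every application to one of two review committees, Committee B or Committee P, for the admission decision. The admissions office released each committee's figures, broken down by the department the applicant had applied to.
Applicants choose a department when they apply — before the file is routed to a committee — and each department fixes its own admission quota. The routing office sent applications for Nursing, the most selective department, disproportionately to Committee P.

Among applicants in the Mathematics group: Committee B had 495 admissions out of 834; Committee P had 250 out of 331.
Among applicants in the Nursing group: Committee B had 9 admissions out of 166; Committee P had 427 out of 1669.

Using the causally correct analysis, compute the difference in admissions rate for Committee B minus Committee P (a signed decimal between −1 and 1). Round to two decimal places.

The stratified and pooled comparisons disagree (Committee P wins within each department; Committee B wins overall), so the answer turns on the causal role of department.
Since department is a pre-existing factor (not a product of the review committee) and it affects the outcome on its own, it is a confounder. The stratified rates, not the pooled rate, identify the causal effect.
Adjusting over the population distribution of department: 0.388·(0.594−0.755) + 0.612·(0.054−0.256) = -0.186.

-0.19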